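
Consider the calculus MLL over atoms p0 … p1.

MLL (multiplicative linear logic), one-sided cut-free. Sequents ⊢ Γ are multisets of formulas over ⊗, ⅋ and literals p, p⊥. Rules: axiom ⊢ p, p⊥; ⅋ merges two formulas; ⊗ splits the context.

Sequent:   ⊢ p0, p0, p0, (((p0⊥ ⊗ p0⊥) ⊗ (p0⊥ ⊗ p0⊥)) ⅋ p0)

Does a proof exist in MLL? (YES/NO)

Proof tree:
[⅋]  ⊢ p0, p0, p0, (((p0⊥ ⊗ p0⊥) ⊗ (p0⊥ ⊗ p0⊥)) ⅋ p0)
  [⊗]  ⊢ p0, p0, p0, p0, ((p0⊥ ⊗ p0⊥) ⊗ (p0⊥ ⊗ p0⊥))
    [⊗]  ⊢ p0, p0, (p0⊥ ⊗ p0⊥)
      [Ax]  ⊢ p0, p0⊥
      [Ax]  ⊢ p0, p0⊥
    [⊗]  ⊢ p0, p0, (p0⊥ ⊗ p0⊥)
      [Ax]  ⊢ p0, p0⊥
      [Ax]  ⊢ p0, p0⊥

Result: YES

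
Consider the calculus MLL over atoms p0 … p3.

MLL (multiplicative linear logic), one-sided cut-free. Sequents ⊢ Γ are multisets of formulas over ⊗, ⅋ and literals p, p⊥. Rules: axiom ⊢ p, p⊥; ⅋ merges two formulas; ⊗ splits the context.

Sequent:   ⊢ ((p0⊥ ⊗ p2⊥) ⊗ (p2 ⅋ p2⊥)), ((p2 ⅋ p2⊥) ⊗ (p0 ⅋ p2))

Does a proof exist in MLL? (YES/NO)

Derivation trace:
[⊗]  ⊢ ((p0⊥ ⊗ p2⊥) ⊗ (p2 ⅋ p2⊥)), ((p2 ⅋ p2⊥) ⊗ (p0 ⅋ p2))
  [⅋]  ⊢ (p2 ⅋ p2⊥)
    [Ax]  ⊢ p2, p2⊥
  [⅋]  ⊢ ((p0⊥ ⊗ p2⊥) ⊗ (p2 ⅋ p2⊥)), (p0 ⅋ p2)
    [⊗]  ⊢ p0, p2, ((p0⊥ ⊗ p2⊥) ⊗ (p2 ⅋ p2⊥))
      [⊗]  ⊢ p0, p2, (p0⊥ ⊗ p2⊥)
        [Ax]  ⊢ p0, p0⊥
        [Ax]  ⊢ p2, p2⊥
      [⅋]  ⊢ (p2 ⅋ p2⊥)
        [Ax]  ⊢ p2, p2⊥

Result: YES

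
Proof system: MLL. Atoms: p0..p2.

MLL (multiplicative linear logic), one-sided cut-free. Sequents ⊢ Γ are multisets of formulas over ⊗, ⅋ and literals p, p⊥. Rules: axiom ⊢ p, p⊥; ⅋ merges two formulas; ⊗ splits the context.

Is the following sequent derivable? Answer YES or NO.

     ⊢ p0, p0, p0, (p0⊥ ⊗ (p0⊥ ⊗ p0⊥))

Derivation trace:
[⊗]  ⊢ p0, p0, p0, (p0⊥ ⊗ (p0⊥ ⊗ p0⊥))
  [Ax]  ⊢ p0, p0⊥
  [⊗]  ⊢ p0, p0, (p0⊥ ⊗ p0⊥)
    [Ax]  ⊢ p0, p0⊥
    [Ax]  ⊢ p0, p0⊥

Result: YES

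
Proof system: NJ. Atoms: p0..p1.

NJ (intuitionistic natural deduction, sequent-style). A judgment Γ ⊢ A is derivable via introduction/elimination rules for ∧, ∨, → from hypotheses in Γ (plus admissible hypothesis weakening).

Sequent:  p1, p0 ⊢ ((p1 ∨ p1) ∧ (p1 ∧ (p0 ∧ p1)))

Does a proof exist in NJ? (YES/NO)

Proof tree:
[∧I] p1, p0 ⊢ ((p1 ∨ p1) ∧ (p1 ∧ (p0 ∧ p1)))
  [∨I₂] p1 ⊢ (p1 ∨ p1)
    [Ax] p1 ⊢ p1
  [∧I] p1, p0 ⊢ (p1 ∧ (p0 ∧ p1))
    [Ax] p1 ⊢ p1
    [∧I] p1, p0 ⊢ (p0 ∧ p1)
      [Ax] p0 ⊢ p0
      [Ax] p1 ⊢ p1

Result: YES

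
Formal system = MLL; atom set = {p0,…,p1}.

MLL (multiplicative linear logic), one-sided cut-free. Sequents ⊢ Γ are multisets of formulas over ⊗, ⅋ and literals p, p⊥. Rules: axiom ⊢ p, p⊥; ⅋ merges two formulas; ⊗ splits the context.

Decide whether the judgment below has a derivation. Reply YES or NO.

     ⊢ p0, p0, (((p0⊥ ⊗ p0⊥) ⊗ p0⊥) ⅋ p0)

Derivation trace:
[⅋]  ⊢ p0, p0, (((p0⊥ ⊗ p0⊥) ⊗ p0⊥) ⅋ p0)
  [⊗]  ⊢ p0, p0, p0, ((p0⊥ ⊗ p0⊥) ⊗ p0⊥)
    [⊗]  ⊢ p0, p0, (p0⊥ ⊗ p0⊥)
      [Ax]  ⊢ p0, p0⊥
      [Ax]  ⊢ p0, p0⊥
    [Ax]  ⊢ p0, p0⊥

Result: YES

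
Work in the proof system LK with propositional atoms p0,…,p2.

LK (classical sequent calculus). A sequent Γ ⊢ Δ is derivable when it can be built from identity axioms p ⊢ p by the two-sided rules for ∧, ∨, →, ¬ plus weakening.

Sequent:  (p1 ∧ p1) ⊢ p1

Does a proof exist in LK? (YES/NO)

Derivation (root first):
[∧L] (p1 ∧ p1) ⊢ p1
  [WL] p1, p1 ⊢ p1
    [Ax] p1 ⊢ p1

Result: YES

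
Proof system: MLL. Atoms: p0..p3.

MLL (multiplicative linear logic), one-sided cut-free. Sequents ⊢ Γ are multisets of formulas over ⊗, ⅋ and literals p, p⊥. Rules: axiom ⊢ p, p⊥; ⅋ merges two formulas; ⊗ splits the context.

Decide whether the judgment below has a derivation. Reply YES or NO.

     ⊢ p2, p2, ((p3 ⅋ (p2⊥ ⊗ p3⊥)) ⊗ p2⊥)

Derivation (root first):
[⊗]  ⊢ p2, p2, ((p3 ⅋ (p2⊥ ⊗ p3⊥)) ⊗ p2⊥)
  [⅋]  ⊢ p2, (p3 ⅋ (p2⊥ ⊗ p3⊥))
    [⊗]  ⊢ p2, p3, (p2⊥ ⊗ p3⊥)
      [Ax]  ⊢ p2, p2⊥
      [Ax]  ⊢ p3, p3⊥
  [Ax]  ⊢ p2, p2⊥

Result: YES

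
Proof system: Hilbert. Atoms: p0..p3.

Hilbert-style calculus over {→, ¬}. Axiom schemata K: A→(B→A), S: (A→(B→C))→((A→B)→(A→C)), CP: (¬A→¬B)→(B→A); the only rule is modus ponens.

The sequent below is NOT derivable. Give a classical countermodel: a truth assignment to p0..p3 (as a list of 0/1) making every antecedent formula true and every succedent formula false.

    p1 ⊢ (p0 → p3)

Truth-table refutation:
  v=0000: Γ:[p1=F] Δ:[(p0 → p3)=T] refutes=False
  v=0001: Γ:[p1=F] Δ:[(p0 → p3)=T] refutes=False
  v=0010: Γ:[p1=F] Δ:[(p0 → p3)=T] refutes=False
  v=0011: Γ:[p1=F] Δ:[(p0 → p3)=T] refutes=False
  v=0100: Γ:[p1=T] Δ:[(p0 → p3)=T] refutes=False
  v=0101: Γ:[p1=T] Δ:[(p0 → p3)=T] refutes=False
  v=0110: Γ:[p1=T] Δ:[(p0 → p3)=T] refutes=False
  v=0111: Γ:[p1=T] Δ:[(p0 → p3)=T] refutes=False
  v=1000: Γ:[p1=F] Δ:[(p0 → p3)=F] refutes=False
  v=1001: Γ:[p1=F] Δ:[(p0 → p3)=T] refutes=False
  v=1010: Γ:[p1=F] Δ:[(p0 → p3)=F] refutes=False
  v=1011: Γ:[p1=F] Δ:[(p0 → p3)=T] refutes=False
  v=1100: Γ:[p1=T] Δ:[(p0 → p3)=F] refutes=True  ← countermodel

Result: [1, 1, 0, 0]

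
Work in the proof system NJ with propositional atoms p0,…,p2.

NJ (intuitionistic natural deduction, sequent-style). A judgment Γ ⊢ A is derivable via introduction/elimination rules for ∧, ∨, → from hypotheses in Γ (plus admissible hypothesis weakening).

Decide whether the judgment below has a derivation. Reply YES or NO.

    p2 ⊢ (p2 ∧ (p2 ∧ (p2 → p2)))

Derivation (root first):
[∧I] p2 ⊢ (p2 ∧ (p2 ∧ (p2 → p2)))
  [Ax] p2 ⊢ p2
  [∧I] p2 ⊢ (p2 ∧ (p2 → p2))
    [Ax] p2 ⊢ p2
    [→I]  ⊢ (p2 → p2)
      [Ax] p2 ⊢ p2

Result: YES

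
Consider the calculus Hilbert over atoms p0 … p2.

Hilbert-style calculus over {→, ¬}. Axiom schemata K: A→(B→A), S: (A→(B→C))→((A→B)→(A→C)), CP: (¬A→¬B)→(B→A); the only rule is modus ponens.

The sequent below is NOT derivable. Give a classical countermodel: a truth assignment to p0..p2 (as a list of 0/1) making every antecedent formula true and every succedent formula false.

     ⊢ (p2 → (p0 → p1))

Search for a countermodel by truth-table:
  v=000: Γ:[] Δ:[(p2 → (p0 → p1))=T] refutes=False
  v=001: Γ:[] Δ:[(p2 → (p0 → p1))=T] refutes=False
  v=010: Γ:[] Δ:[(p2 → (p0 → p1))=T] refutes=False
  v=011: Γ:[] Δ:[(p2 → (p0 → p1))=T] refutes=False
  v=100: Γ:[] Δ:[(p2 → (p0 → p1))=T] refutes=False
  v=101: Γ:[] Δ:[(p2 → (p0 → p1))=F] refutes=True  ← countermodel

Result: [1, 0, 1]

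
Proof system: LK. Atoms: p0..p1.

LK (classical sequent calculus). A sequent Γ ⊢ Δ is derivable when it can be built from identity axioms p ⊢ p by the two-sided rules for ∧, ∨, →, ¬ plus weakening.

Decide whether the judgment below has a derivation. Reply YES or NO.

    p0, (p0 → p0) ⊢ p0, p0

Proof tree:
[WR] p0, (p0 → p0) ⊢ p0, p0
  [→L] p0, (p0 → p0) ⊢ p0
    [Ax] p0 ⊢ p0
    [Ax] p0 ⊢ p0

Result: YES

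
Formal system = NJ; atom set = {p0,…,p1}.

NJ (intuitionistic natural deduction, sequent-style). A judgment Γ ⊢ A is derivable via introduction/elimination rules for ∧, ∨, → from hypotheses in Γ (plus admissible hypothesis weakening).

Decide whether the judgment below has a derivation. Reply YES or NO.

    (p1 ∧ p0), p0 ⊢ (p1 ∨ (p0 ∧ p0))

Derivation (root first):
[∨I₂] (p1 ∧ p0), p0 ⊢ (p1 ∨ (p0 ∧ p0))
  [∧I] (p1 ∧ p0), p0 ⊢ (p0 ∧ p0)
    [Ax] p0 ⊢ p0
    [Wk] p0, (p1 ∧ p0) ⊢ p0
      [Ax] p0 ⊢ p0

Result: YES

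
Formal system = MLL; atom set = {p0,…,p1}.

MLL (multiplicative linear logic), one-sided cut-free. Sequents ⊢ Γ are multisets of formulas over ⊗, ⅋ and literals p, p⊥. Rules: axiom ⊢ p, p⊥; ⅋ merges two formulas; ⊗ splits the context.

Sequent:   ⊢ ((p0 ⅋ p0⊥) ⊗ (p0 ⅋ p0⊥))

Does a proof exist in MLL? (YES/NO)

Derivation (root first):
[⊗]  ⊢ ((p0 ⅋ p0⊥) ⊗ (p0 ⅋ p0⊥))
  [⅋]  ⊢ (p0 ⅋ p0⊥)
    [Ax]  ⊢ p0, p0⊥
  [⅋]  ⊢ (p0 ⅋ p0⊥)
    [Ax]  ⊢ p0, p0⊥

Result: YES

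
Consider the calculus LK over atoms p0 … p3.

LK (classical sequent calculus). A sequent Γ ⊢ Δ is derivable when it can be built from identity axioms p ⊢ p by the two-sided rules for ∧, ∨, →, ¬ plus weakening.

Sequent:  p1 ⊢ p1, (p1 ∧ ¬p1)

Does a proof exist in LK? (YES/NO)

Derivation (root first):
[∧R] p1 ⊢ p1, (p1 ∧ ¬p1)
  [Ax] p1 ⊢ p1
  [¬R] p1 ⊢ p1, ¬p1
    [WL] p1, p1 ⊢ p1
      [Ax] p1 ⊢ p1

Result: YES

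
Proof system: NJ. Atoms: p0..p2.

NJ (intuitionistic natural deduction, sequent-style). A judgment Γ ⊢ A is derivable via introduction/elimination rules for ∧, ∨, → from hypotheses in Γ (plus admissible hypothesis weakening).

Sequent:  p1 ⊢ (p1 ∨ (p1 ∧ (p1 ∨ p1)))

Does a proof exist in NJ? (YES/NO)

Proof tree:
[∨I₂] p1 ⊢ (p1 ∨ (p1 ∧ (p1 ∨ p1)))
  [∧I] p1 ⊢ (p1 ∧ (p1 ∨ p1))
    [Ax] p1 ⊢ p1
    [∨I₁] p1 ⊢ (p1 ∨ p1)
      [Ax] p1 ⊢ p1

Result: YES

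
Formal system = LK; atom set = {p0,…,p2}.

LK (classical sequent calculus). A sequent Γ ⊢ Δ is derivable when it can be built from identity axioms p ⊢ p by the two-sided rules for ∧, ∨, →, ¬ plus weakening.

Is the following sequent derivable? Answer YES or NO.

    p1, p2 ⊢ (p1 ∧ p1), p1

Proof tree:
[WL] p1, p2 ⊢ (p1 ∧ p1), p1
  [WR] p1 ⊢ (p1 ∧ p1), p1
    [∧R] p1 ⊢ (p1 ∧ p1)
      [Ax] p1 ⊢ p1
      [Ax] p1 ⊢ p1

Result: YES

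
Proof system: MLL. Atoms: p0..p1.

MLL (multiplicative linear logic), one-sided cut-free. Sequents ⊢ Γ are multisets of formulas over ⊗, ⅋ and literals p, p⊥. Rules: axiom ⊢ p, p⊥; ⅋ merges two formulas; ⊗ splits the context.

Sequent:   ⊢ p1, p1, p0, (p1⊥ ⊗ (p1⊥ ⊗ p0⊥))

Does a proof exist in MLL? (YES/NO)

Proof tree:
[⊗]  ⊢ p1, p1, p0, (p1⊥ ⊗ (p1⊥ ⊗ p0⊥))
  [Ax]  ⊢ p1, p1⊥
  [⊗]  ⊢ p1, p0, (p1⊥ ⊗ p0⊥)
    [Ax]  ⊢ p1, p1⊥
    [Ax]  ⊢ p0, p0⊥

Result: YES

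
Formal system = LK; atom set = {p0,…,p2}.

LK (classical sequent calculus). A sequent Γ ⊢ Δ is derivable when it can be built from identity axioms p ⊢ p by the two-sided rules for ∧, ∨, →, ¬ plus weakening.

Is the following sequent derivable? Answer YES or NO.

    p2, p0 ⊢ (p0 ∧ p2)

Proof tree:
[∧R] p2, p0 ⊢ (p0 ∧ p2)
  [WL] p0, p0 ⊢ p0
    [Ax] p0 ⊢ p0
  [Ax] p2 ⊢ p2

Result: YES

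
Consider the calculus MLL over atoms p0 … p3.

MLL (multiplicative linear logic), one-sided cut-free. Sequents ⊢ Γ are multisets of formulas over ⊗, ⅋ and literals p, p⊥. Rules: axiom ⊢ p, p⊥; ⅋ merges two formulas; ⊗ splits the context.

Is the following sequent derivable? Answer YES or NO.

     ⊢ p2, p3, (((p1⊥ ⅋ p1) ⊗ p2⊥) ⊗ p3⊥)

Derivation (root first):
[⊗]  ⊢ p2, p3, (((p1⊥ ⅋ p1) ⊗ p2⊥) ⊗ p3⊥)
  [⊗]  ⊢ p2, ((p1⊥ ⅋ p1) ⊗ p2⊥)
    [⅋]  ⊢ (p1⊥ ⅋ p1)
      [Ax]  ⊢ p1, p1⊥
    [Ax]  ⊢ p2, p2⊥
  [Ax]  ⊢ p3, p3⊥

Result: YES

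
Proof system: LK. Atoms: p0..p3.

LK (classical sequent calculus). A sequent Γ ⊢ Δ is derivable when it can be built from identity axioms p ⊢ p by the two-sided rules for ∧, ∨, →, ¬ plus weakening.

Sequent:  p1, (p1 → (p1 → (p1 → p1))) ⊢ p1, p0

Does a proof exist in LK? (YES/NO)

Proof tree:
[→L] p1, (p1 → (p1 → (p1 → p1))) ⊢ p1, p0
  [Ax] p1 ⊢ p1
  [→L] p1, (p1 → (p1 → p1)) ⊢ p1, p0
    [WR] p1 ⊢ p1, p1
      [Ax] p1 ⊢ p1
    [→L] p1, (p1 → p1) ⊢ p1, p0
      [WR] p1 ⊢ p1, p1
        [Ax] p1 ⊢ p1
      [WR] p1 ⊢ p1, p0
        [Ax] p1 ⊢ p1

Result: YES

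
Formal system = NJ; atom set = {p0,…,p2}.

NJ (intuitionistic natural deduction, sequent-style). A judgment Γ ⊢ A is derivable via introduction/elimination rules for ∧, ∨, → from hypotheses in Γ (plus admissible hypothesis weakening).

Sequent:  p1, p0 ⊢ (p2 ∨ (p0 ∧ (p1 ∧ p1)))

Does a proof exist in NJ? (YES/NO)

Derivation (root first):
[∨I₂] p1, p0 ⊢ (p2 ∨ (p0 ∧ (p1 ∧ p1)))
  [∧I] p1, p0 ⊢ (p0 ∧ (p1 ∧ p1))
    [Ax] p0 ⊢ p0
    [∧I] p1 ⊢ (p1 ∧ p1)
      [Ax] p1 ⊢ p1
      [Ax] p1 ⊢ p1

Result: YES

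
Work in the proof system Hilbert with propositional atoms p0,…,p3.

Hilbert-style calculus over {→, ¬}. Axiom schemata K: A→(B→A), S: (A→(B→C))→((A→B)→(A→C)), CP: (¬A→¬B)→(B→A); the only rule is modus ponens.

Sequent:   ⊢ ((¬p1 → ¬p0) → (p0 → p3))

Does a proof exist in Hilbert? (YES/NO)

Truth-table refutation:
  v=0000: Γ:[] Δ:[((¬p1 → ¬p0) → (p0 → p3))=T] refutes=False
  v=0001: Γ:[] Δ:[((¬p1 → ¬p0) → (p0 → p3))=T] refutes=False
  v=0010: Γ:[] Δ:[((¬p1 → ¬p0) → (p0 → p3))=T] refutes=False
  v=0011: Γ:[] Δ:[((¬p1 → ¬p0) → (p0 → p3))=T] refutes=False
  v=0100: Γ:[] Δ:[((¬p1 → ¬p0) → (p0 → p3))=T] refutes=False
  v=0101: Γ:[] Δ:[((¬p1 → ¬p0) → (p0 → p3))=T] refutes=False
  v=0110: Γ:[] Δ:[((¬p1 → ¬p0) → (p0 → p3))=T] refutes=False
  v=0111: Γ:[] Δ:[((¬p1 → ¬p0) → (p0 → p3))=T] refutes=False
  v=1000: Γ:[] Δ:[((¬p1 → ¬p0) → (p0 → p3))=T] refutes=False
  v=1001: Γ:[] Δ:[((¬p1 → ¬p0) → (p0 → p3))=T] refutes=False
  v=1010: Γ:[] Δ:[((¬p1 → ¬p0) → (p0 → p3))=T] refutes=False
  v=1011: Γ:[] Δ:[((¬p1 → ¬p0) → (p0 → p3))=T] refutes=False
  v=1100: Γ:[] Δ:[((¬p1 → ¬p0) → (p0 → p3))=F] refutes=True  ← countermodel

Result: NO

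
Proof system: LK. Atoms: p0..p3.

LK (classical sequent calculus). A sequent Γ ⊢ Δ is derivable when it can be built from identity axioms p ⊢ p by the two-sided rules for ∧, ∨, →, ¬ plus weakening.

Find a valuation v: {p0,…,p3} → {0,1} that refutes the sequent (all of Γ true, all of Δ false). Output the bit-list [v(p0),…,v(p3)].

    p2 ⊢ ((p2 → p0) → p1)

Search for a countermodel by truth-table:
  v=0000: Γ:[p2=F] Δ:[((p2 → p0) → p1)=F] refutes=False
  v=0001: Γ:[p2=F] Δ:[((p2 → p0) → p1)=F] refutes=False
  v=0010: Γ:[p2=T] Δ:[((p2 → p0) → p1)=T] refutes=False
  v=0011: Γ:[p2=T] Δ:[((p2 → p0) → p1)=T] refutes=False
  v=0100: Γ:[p2=F] Δ:[((p2 → p0) → p1)=T] refutes=False
  v=0101: Γ:[p2=F] Δ:[((p2 → p0) → p1)=T] refutes=False
  v=0110: Γ:[p2=T] Δ:[((p2 → p0) → p1)=T] refutes=False
  v=0111: Γ:[p2=T] Δ:[((p2 → p0) → p1)=T] refutes=False
  v=1000: Γ:[p2=F] Δ:[((p2 → p0) → p1)=F] refutes=False
  v=1001: Γ:[p2=F] Δ:[((p2 → p0) → p1)=F] refutes=False
  v=1010: Γ:[p2=T] Δ:[((p2 → p0) → p1)=F] refutes=True  ← countermodel

Result: [1, 0, 1, 0]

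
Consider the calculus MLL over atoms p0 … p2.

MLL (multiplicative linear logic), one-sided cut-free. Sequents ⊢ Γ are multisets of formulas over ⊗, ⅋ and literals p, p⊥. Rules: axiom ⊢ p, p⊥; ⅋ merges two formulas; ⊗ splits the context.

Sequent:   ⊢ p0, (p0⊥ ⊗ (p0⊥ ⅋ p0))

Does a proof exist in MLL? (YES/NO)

Derivation (root first):
[⊗]  ⊢ p0, (p0⊥ ⊗ (p0⊥ ⅋ p0))
  [Ax]  ⊢ p0, p0⊥
  [⅋]  ⊢ (p0⊥ ⅋ p0)
    [Ax]  ⊢ p0, p0⊥

Result: YES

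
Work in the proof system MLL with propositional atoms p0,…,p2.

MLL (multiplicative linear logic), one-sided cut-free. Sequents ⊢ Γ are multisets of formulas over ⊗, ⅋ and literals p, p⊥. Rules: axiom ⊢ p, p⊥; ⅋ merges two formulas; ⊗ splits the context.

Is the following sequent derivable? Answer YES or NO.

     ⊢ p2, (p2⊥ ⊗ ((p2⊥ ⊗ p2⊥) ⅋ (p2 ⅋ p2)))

Derivation (root first):
[⊗]  ⊢ p2, (p2⊥ ⊗ ((p2⊥ ⊗ p2⊥) ⅋ (p2 ⅋ p2)))
  [Ax]  ⊢ p2, p2⊥
  [⅋]  ⊢ ((p2⊥ ⊗ p2⊥) ⅋ (p2 ⅋ p2))
    [⅋]  ⊢ (p2⊥ ⊗ p2⊥), (p2 ⅋ p2)
      [⊗]  ⊢ p2, p2, (p2⊥ ⊗ p2⊥)
        [Ax]  ⊢ p2, p2⊥
        [Ax]  ⊢ p2, p2⊥

Result: YES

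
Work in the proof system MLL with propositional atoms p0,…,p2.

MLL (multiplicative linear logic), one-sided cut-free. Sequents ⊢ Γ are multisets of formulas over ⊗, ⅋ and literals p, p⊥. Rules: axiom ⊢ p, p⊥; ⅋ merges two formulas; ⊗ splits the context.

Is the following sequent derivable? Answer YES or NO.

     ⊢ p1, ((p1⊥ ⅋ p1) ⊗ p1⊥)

Proof tree:
[⊗]  ⊢ p1, ((p1⊥ ⅋ p1) ⊗ p1⊥)
  [⅋]  ⊢ (p1⊥ ⅋ p1)
    [Ax]  ⊢ p1, p1⊥
  [Ax]  ⊢ p1, p1⊥

Result: YES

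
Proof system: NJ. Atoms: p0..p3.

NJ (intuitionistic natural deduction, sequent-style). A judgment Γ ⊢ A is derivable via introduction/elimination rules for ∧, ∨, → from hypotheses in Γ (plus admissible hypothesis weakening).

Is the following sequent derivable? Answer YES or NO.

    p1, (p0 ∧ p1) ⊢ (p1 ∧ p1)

Derivation (root first):
[∧I] p1, (p0 ∧ p1) ⊢ (p1 ∧ p1)
  [Wk] p1, (p0 ∧ p1) ⊢ p1
    [Ax] p1 ⊢ p1
  [Wk] p1, (p0 ∧ p1) ⊢ p1
    [Ax] p1 ⊢ p1

Result: YES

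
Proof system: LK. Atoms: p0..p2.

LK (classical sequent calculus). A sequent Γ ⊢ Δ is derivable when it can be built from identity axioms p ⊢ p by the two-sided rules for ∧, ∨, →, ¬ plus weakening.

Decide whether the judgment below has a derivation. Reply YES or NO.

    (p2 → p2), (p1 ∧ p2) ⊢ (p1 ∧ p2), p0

Derivation (root first):
[∧L] (p2 → p2), (p1 ∧ p2) ⊢ (p1 ∧ p2), p0
  [WR] p1, p2, (p2 → p2) ⊢ (p1 ∧ p2), p0
    [∧R] p1, p2, (p2 → p2) ⊢ (p1 ∧ p2)
      [Ax] p1 ⊢ p1
      [→L] p2, (p2 → p2) ⊢ p2
        [Ax] p2 ⊢ p2
        [Ax] p2 ⊢ p2

Result: YES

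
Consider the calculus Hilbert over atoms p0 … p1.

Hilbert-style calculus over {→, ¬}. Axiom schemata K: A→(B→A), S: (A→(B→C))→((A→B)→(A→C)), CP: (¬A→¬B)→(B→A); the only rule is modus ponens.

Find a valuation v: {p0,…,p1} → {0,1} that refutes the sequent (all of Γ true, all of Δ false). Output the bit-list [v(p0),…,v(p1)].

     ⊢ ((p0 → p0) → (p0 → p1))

Search for a countermodel by truth-table:
  v=00: Γ:[] Δ:[((p0 → p0) → (p0 → p1))=T] refutes=False
  v=01: Γ:[] Δ:[((p0 → p0) → (p0 → p1))=T] refutes=False
  v=10: Γ:[] Δ:[((p0 → p0) → (p0 → p1))=F] refutes=True  ← countermodel

Result: [1, 0]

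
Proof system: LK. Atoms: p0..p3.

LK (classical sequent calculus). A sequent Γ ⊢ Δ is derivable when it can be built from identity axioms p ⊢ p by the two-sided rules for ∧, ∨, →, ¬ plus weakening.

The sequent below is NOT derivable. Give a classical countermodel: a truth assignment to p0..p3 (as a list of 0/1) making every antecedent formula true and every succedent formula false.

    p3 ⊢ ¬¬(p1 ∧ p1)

Enumerate valuations to refute Γ ⊢ Δ:
  v=0000: Γ:[p3=F] Δ:[¬¬(p1 ∧ p1)=F] refutes=False
  v=0001: Γ:[p3=T] Δ:[¬¬(p1 ∧ p1)=F] refutes=True  ← countermodel

Result: [0, 0, 0, 1]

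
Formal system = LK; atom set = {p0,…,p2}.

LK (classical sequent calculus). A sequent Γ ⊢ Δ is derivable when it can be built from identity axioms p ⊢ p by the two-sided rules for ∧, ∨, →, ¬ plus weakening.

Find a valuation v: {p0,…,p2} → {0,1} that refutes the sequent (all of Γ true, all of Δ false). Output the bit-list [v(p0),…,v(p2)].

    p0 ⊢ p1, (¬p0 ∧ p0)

Enumerate valuations to refute Γ ⊢ Δ:
  v=000: Γ:[p0=F] Δ:[p1=F, (¬p0 ∧ p0)=F] refutes=False
  v=001: Γ:[p0=F] Δ:[p1=F, (¬p0 ∧ p0)=F] refutes=False
  v=010: Γ:[p0=F] Δ:[p1=T, (¬p0 ∧ p0)=F] refutes=False
  v=011: Γ:[p0=F] Δ:[p1=T, (¬p0 ∧ p0)=F] refutes=False
  v=100: Γ:[p0=T] Δ:[p1=F, (¬p0 ∧ p0)=F] refutes=True  ← countermodel

Result: [1, 0, 0]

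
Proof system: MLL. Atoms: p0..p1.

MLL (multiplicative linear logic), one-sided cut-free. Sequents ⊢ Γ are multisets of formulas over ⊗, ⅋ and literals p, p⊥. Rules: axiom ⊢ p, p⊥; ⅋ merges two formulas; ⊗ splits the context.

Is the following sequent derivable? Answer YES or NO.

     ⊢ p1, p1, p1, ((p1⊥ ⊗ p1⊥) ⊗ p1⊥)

Derivation trace:
[⊗]  ⊢ p1, p1, p1, ((p1⊥ ⊗ p1⊥) ⊗ p1⊥)
  [⊗]  ⊢ p1, p1, (p1⊥ ⊗ p1⊥)
    [Ax]  ⊢ p1, p1⊥
    [Ax]  ⊢ p1, p1⊥
  [Ax]  ⊢ p1, p1⊥

Result: YES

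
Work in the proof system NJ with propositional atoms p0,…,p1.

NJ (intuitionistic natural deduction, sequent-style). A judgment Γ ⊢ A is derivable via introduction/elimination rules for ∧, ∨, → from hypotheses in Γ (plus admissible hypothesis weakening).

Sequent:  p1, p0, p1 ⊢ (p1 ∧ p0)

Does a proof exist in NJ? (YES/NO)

Derivation (root first):
[Wk] p1, p0, p1 ⊢ (p1 ∧ p0)
  [∧I] p1, p0 ⊢ (p1 ∧ p0)
    [Ax] p1 ⊢ p1
    [Ax] p0 ⊢ p0

Result: YES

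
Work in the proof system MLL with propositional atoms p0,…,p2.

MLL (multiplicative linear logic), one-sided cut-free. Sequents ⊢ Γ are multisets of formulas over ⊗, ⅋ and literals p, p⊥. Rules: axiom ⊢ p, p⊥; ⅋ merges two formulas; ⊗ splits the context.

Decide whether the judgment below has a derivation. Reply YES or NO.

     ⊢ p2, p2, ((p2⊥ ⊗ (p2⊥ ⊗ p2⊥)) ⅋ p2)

Derivation trace:
[⅋]  ⊢ p2, p2, ((p2⊥ ⊗ (p2⊥ ⊗ p2⊥)) ⅋ p2)
  [⊗]  ⊢ p2, p2, p2, (p2⊥ ⊗ (p2⊥ ⊗ p2⊥))
    [Ax]  ⊢ p2, p2⊥
    [⊗]  ⊢ p2, p2, (p2⊥ ⊗ p2⊥)
      [Ax]  ⊢ p2, p2⊥
      [Ax]  ⊢ p2, p2⊥

Result: YES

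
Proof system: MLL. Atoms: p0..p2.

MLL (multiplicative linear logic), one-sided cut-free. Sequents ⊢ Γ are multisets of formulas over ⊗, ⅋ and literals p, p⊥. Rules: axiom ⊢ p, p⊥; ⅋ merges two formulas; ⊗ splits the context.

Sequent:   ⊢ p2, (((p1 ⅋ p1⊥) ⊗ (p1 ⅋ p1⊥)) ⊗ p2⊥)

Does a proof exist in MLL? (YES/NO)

Derivation trace:
[⊗]  ⊢ p2, (((p1 ⅋ p1⊥) ⊗ (p1 ⅋ p1⊥)) ⊗ p2⊥)
  [⊗]  ⊢ ((p1 ⅋ p1⊥) ⊗ (p1 ⅋ p1⊥))
    [⅋]  ⊢ (p1 ⅋ p1⊥)
      [Ax]  ⊢ p1, p1⊥
    [⅋]  ⊢ (p1 ⅋ p1⊥)
      [Ax]  ⊢ p1, p1⊥
  [Ax]  ⊢ p2, p2⊥

Result: YES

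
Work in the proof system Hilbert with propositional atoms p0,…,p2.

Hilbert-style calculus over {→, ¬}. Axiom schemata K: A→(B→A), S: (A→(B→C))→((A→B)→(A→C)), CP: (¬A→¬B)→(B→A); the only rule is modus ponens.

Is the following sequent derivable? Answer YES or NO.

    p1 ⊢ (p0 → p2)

Search for a countermodel by truth-table:
  v=000: Γ:[p1=F] Δ:[(p0 → p2)=T] refutes=False
  v=001: Γ:[p1=F] Δ:[(p0 → p2)=T] refutes=False
  v=010: Γ:[p1=T] Δ:[(p0 → p2)=T] refutes=False
  v=011: Γ:[p1=T] Δ:[(p0 → p2)=T] refutes=False
  v=100: Γ:[p1=F] Δ:[(p0 → p2)=F] refutes=False
  v=101: Γ:[p1=F] Δ:[(p0 → p2)=T] refutes=False
  v=110: Γ:[p1=T] Δ:[(p0 → p2)=F] refutes=True  ← countermodel

Result: NO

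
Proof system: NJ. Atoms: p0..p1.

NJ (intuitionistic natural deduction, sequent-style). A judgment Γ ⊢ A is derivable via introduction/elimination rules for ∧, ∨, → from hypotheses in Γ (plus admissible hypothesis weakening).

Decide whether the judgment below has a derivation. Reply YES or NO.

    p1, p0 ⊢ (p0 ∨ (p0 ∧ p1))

Derivation trace:
[∨I₂] p1, p0 ⊢ (p0 ∨ (p0 ∧ p1))
  [∧I] p1, p0 ⊢ (p0 ∧ p1)
    [Ax] p0 ⊢ p0
    [Ax] p1 ⊢ p1

Result: YES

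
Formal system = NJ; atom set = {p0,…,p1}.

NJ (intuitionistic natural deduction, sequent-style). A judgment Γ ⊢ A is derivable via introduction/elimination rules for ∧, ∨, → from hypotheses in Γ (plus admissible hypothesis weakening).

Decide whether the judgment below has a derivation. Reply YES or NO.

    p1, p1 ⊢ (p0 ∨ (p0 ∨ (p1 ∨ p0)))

Derivation (root first):
[∨I₂] p1, p1 ⊢ (p0 ∨ (p0 ∨ (p1 ∨ p0)))
  [∨I₂] p1, p1 ⊢ (p0 ∨ (p1 ∨ p0))
    [∨I₁] p1, p1 ⊢ (p1 ∨ p0)
      [Wk] p1, p1 ⊢ p1
        [Ax] p1 ⊢ p1

Result: YES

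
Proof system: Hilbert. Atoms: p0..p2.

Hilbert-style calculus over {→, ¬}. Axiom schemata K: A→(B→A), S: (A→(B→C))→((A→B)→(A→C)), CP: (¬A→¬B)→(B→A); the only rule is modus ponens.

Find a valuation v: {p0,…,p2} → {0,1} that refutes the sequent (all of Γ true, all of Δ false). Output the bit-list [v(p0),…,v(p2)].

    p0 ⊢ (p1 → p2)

Truth-table refutation:
  v=000: Γ:[p0=F] Δ:[(p1 → p2)=T] refutes=False
  v=001: Γ:[p0=F] Δ:[(p1 → p2)=T] refutes=False
  v=010: Γ:[p0=F] Δ:[(p1 → p2)=F] refutes=False
  v=011: Γ:[p0=F] Δ:[(p1 → p2)=T] refutes=False
  v=100: Γ:[p0=T] Δ:[(p1 → p2)=T] refutes=False
  v=101: Γ:[p0=T] Δ:[(p1 → p2)=T] refutes=False
  v=110: Γ:[p0=T] Δ:[(p1 → p2)=F] refutes=True  ← countermodel

Result: [1, 1, 0]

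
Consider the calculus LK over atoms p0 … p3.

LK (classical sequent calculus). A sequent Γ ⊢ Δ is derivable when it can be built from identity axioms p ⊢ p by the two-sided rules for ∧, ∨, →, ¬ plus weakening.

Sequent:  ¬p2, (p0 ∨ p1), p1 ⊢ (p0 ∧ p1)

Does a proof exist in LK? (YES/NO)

Enumerate valuations to refute Γ ⊢ Δ:
  v=0000: Γ:[¬p2=T, (p0 ∨ p1)=F, p1=F] Δ:[(p0 ∧ p1)=F] refutes=False
  v=0001: Γ:[¬p2=T, (p0 ∨ p1)=F, p1=F] Δ:[(p0 ∧ p1)=F] refutes=False
  v=0010: Γ:[¬p2=F, (p0 ∨ p1)=F, p1=F] Δ:[(p0 ∧ p1)=F] refutes=False
  v=0011: Γ:[¬p2=F, (p0 ∨ p1)=F, p1=F] Δ:[(p0 ∧ p1)=F] refutes=False
  v=0100: Γ:[¬p2=T, (p0 ∨ p1)=T, p1=T] Δ:[(p0 ∧ p1)=F] refutes=True  ← countermodel

Result: NO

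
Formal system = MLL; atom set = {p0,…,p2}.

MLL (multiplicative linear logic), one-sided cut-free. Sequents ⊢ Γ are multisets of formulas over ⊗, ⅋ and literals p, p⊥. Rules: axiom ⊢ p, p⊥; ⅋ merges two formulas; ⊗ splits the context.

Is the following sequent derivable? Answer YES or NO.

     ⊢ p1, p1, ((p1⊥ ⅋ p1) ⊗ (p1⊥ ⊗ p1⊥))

Proof tree:
[⊗]  ⊢ p1, p1, ((p1⊥ ⅋ p1) ⊗ (p1⊥ ⊗ p1⊥))
  [⅋]  ⊢ (p1⊥ ⅋ p1)
    [Ax]  ⊢ p1, p1⊥
  [⊗]  ⊢ p1, p1, (p1⊥ ⊗ p1⊥)
    [Ax]  ⊢ p1, p1⊥
    [Ax]  ⊢ p1, p1⊥

Result: YES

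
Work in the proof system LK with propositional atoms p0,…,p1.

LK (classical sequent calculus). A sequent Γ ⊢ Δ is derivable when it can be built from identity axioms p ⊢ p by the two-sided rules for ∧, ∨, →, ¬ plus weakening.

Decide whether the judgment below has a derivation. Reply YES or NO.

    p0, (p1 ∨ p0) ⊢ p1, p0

Proof tree:
[∨L] p0, (p1 ∨ p0) ⊢ p1, p0
  [Ax] p1 ⊢ p1
  [WL] p0, p0 ⊢ p0
    [Ax] p0 ⊢ p0

Result: YES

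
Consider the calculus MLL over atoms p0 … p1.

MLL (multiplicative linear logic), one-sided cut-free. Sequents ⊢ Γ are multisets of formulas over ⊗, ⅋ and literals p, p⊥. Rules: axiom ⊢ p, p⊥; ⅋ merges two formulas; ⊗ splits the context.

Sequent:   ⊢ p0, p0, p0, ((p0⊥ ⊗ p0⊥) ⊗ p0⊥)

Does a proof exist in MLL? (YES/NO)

Proof tree:
[⊗]  ⊢ p0, p0, p0, ((p0⊥ ⊗ p0⊥) ⊗ p0⊥)
  [⊗]  ⊢ p0, p0, (p0⊥ ⊗ p0⊥)
    [Ax]  ⊢ p0, p0⊥
    [Ax]  ⊢ p0, p0⊥
  [Ax]  ⊢ p0, p0⊥

Result: YES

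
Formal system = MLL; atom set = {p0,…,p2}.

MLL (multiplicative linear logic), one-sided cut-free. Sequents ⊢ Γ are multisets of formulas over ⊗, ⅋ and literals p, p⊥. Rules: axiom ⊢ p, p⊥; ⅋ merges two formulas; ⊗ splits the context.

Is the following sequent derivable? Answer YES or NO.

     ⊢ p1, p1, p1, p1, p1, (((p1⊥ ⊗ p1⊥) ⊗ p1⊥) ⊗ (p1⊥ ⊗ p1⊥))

Derivation trace:
[⊗]  ⊢ p1, p1, p1, p1, p1, (((p1⊥ ⊗ p1⊥) ⊗ p1⊥) ⊗ (p1⊥ ⊗ p1⊥))
  [⊗]  ⊢ p1, p1, p1, ((p1⊥ ⊗ p1⊥) ⊗ p1⊥)
    [⊗]  ⊢ p1, p1, (p1⊥ ⊗ p1⊥)
      [Ax]  ⊢ p1, p1⊥
      [Ax]  ⊢ p1, p1⊥
    [Ax]  ⊢ p1, p1⊥
  [⊗]  ⊢ p1, p1, (p1⊥ ⊗ p1⊥)
    [Ax]  ⊢ p1, p1⊥
    [Ax]  ⊢ p1, p1⊥

Result: YES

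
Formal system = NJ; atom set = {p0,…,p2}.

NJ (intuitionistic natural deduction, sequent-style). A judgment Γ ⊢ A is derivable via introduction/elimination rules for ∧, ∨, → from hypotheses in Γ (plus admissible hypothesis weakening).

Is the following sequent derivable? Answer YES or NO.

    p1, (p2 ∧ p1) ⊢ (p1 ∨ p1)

Derivation (root first):
[∨I₂] p1, (p2 ∧ p1) ⊢ (p1 ∨ p1)
  [Wk] p1, (p2 ∧ p1) ⊢ p1
    [Ax] p1 ⊢ p1

Result: YES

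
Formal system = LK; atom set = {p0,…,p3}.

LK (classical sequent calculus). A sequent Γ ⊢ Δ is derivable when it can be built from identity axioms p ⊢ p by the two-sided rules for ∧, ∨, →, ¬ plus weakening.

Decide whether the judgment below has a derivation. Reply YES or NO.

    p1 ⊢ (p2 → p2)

Proof tree:
[WL] p1 ⊢ (p2 → p2)
  [→R]  ⊢ (p2 → p2)
    [Ax] p2 ⊢ p2

Result: YES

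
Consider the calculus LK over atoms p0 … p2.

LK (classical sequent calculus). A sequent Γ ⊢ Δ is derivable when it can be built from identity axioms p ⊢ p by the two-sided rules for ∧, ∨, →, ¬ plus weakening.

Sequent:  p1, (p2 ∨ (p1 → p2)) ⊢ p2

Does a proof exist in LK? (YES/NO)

Derivation trace:
[∨L] p1, (p2 ∨ (p1 → p2)) ⊢ p2
  [Ax] p2 ⊢ p2
  [→L] p1, (p1 → p2) ⊢ p2
    [Ax] p1 ⊢ p1
    [Ax] p2 ⊢ p2

Result: YES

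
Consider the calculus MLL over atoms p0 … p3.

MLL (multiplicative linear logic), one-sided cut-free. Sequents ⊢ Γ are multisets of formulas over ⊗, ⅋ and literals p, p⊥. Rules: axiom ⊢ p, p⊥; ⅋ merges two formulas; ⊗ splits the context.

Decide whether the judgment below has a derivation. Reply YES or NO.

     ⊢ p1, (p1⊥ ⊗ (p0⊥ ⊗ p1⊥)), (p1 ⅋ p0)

Derivation (root first):
[⅋]  ⊢ p1, (p1⊥ ⊗ (p0⊥ ⊗ p1⊥)), (p1 ⅋ p0)
  [⊗]  ⊢ p1, p0, p1, (p1⊥ ⊗ (p0⊥ ⊗ p1⊥))
    [Ax]  ⊢ p1, p1⊥
    [⊗]  ⊢ p0, p1, (p0⊥ ⊗ p1⊥)
      [Ax]  ⊢ p0, p0⊥
      [Ax]  ⊢ p1, p1⊥

Result: YES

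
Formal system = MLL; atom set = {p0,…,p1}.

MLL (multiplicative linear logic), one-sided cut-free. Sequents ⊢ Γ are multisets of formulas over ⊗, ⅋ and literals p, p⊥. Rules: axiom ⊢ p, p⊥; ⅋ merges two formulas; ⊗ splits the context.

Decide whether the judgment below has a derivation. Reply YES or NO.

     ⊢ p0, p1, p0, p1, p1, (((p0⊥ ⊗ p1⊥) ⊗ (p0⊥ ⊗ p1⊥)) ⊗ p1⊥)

Derivation (root first):
[⊗]  ⊢ p0, p1, p0, p1, p1, (((p0⊥ ⊗ p1⊥) ⊗ (p0⊥ ⊗ p1⊥)) ⊗ p1⊥)
  [⊗]  ⊢ p0, p1, p0, p1, ((p0⊥ ⊗ p1⊥) ⊗ (p0⊥ ⊗ p1⊥))
    [⊗]  ⊢ p0, p1, (p0⊥ ⊗ p1⊥)
      [Ax]  ⊢ p0, p0⊥
      [Ax]  ⊢ p1, p1⊥
    [⊗]  ⊢ p0, p1, (p0⊥ ⊗ p1⊥)
      [Ax]  ⊢ p0, p0⊥
      [Ax]  ⊢ p1, p1⊥
  [Ax]  ⊢ p1, p1⊥

Result: YES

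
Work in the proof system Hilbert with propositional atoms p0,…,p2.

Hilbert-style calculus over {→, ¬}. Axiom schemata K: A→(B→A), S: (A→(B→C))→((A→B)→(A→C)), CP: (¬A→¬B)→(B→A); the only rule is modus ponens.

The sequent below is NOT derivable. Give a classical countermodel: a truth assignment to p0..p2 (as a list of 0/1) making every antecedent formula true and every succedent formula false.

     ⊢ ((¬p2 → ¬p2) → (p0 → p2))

Truth-table refutation:
  v=000: Γ:[] Δ:[((¬p2 → ¬p2) → (p0 → p2))=T] refutes=False
  v=001: Γ:[] Δ:[((¬p2 → ¬p2) → (p0 → p2))=T] refutes=False
  v=010: Γ:[] Δ:[((¬p2 → ¬p2) → (p0 → p2))=T] refutes=False
  v=011: Γ:[] Δ:[((¬p2 → ¬p2) → (p0 → p2))=T] refutes=False
  v=100: Γ:[] Δ:[((¬p2 → ¬p2) → (p0 → p2))=F] refutes=True  ← countermodel

Result: [1, 0, 0]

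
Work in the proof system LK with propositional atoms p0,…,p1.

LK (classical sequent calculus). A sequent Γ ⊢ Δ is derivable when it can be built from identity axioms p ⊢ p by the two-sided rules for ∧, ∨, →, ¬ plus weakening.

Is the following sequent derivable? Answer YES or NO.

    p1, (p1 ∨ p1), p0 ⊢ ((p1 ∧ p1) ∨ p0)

Proof tree:
[∨R] p1, (p1 ∨ p1), p0 ⊢ ((p1 ∧ p1) ∨ p0)
  [∧R] p1, (p1 ∨ p1), p0 ⊢ p0, (p1 ∧ p1)
    [WL] (p1 ∨ p1), p1 ⊢ p1
      [∨L] (p1 ∨ p1) ⊢ p1
        [Ax] p1 ⊢ p1
        [Ax] p1 ⊢ p1
    [WR] p0 ⊢ p0, p1
      [Ax] p0 ⊢ p0

Result: YES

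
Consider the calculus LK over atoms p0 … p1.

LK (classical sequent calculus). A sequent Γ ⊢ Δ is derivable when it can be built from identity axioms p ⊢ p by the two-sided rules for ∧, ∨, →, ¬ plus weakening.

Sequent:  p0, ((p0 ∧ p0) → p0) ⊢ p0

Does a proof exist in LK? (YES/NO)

Derivation trace:
[→L] p0, ((p0 ∧ p0) → p0) ⊢ p0
  [∧R] p0 ⊢ (p0 ∧ p0)
    [Ax] p0 ⊢ p0
    [Ax] p0 ⊢ p0
  [Ax] p0 ⊢ p0

Result: YES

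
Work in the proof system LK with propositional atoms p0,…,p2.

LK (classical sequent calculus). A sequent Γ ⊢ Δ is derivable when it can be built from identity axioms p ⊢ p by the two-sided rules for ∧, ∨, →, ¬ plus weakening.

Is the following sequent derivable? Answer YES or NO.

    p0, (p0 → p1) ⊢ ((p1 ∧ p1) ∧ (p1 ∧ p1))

Proof tree:
[→L] p0, (p0 → p1) ⊢ ((p1 ∧ p1) ∧ (p1 ∧ p1))
  [Ax] p0 ⊢ p0
  [∧R] p1 ⊢ ((p1 ∧ p1) ∧ (p1 ∧ p1))
    [∧R] p1 ⊢ (p1 ∧ p1)
      [Ax] p1 ⊢ p1
      [Ax] p1 ⊢ p1
    [∧R] p1 ⊢ (p1 ∧ p1)
      [Ax] p1 ⊢ p1
      [Ax] p1 ⊢ p1

Result: YES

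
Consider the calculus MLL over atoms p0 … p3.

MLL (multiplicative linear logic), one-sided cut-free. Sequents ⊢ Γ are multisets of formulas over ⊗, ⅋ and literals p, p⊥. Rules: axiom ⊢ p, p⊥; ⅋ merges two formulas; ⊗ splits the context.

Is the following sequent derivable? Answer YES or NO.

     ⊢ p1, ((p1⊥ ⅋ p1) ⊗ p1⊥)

Derivation trace:
[⊗]  ⊢ p1, ((p1⊥ ⅋ p1) ⊗ p1⊥)
  [⅋]  ⊢ (p1⊥ ⅋ p1)
    [Ax]  ⊢ p1, p1⊥
  [Ax]  ⊢ p1, p1⊥

Result: YES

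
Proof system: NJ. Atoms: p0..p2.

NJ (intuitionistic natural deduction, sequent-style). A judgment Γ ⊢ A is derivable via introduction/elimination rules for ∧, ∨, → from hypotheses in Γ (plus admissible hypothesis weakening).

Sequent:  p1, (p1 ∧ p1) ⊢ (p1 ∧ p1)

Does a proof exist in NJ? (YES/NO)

Derivation trace:
[∧I] p1, (p1 ∧ p1) ⊢ (p1 ∧ p1)
  [Ax] p1 ⊢ p1
  [Wk] p1, (p1 ∧ p1) ⊢ p1
    [Ax] p1 ⊢ p1

Result: YES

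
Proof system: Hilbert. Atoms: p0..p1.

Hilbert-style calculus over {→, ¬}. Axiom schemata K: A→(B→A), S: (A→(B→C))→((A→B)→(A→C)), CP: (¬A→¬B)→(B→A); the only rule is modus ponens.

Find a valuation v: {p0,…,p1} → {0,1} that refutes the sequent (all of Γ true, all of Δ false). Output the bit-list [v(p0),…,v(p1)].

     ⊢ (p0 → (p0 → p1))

Enumerate valuations to refute Γ ⊢ Δ:
  v=00: Γ:[] Δ:[(p0 → (p0 → p1))=T] refutes=False
  v=01: Γ:[] Δ:[(p0 → (p0 → p1))=T] refutes=False
  v=10: Γ:[] Δ:[(p0 → (p0 → p1))=F] refutes=True  ← countermodel

Result: [1, 0]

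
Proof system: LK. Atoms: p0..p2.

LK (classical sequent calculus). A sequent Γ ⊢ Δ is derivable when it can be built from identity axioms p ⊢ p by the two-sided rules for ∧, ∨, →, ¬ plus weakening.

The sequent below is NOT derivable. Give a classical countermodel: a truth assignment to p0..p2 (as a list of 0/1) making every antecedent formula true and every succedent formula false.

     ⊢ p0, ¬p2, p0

Search for a countermodel by truth-table:
  v=000: Γ:[] Δ:[p0=F, ¬p2=T, p0=F] refutes=False
  v=001: Γ:[] Δ:[p0=F, ¬p2=F, p0=F] refutes=True  ← countermodel

Result: [0, 0, 1]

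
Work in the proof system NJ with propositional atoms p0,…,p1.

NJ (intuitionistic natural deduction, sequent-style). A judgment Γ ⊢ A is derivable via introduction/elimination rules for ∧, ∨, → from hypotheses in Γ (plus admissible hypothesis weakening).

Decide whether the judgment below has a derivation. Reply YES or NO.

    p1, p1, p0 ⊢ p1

Derivation trace:
[Wk] p1, p1, p0 ⊢ p1
  [Wk] p1, p1 ⊢ p1
    [Ax] p1 ⊢ p1

Result: YES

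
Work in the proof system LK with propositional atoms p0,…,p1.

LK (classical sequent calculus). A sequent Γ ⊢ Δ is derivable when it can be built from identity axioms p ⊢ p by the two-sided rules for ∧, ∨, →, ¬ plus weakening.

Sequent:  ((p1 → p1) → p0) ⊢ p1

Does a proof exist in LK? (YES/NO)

Enumerate valuations to refute Γ ⊢ Δ:
  v=00: Γ:[((p1 → p1) → p0)=F] Δ:[p1=F] refutes=False
  v=01: Γ:[((p1 → p1) → p0)=F] Δ:[p1=T] refutes=False
  v=10: Γ:[((p1 → p1) → p0)=T] Δ:[p1=F] refutes=True  ← countermodel

Result: NO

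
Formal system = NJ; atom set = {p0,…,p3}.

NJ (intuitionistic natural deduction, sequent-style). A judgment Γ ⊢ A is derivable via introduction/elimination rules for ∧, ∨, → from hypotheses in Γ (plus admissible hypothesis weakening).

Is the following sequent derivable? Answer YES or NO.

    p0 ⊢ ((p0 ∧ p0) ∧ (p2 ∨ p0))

Derivation trace:
[∧I] p0 ⊢ ((p0 ∧ p0) ∧ (p2 ∨ p0))
  [∧I] p0 ⊢ (p0 ∧ p0)
    [Ax] p0 ⊢ p0
    [Ax] p0 ⊢ p0
  [∨I₂] p0 ⊢ (p2 ∨ p0)
    [Ax] p0 ⊢ p0

Result: YES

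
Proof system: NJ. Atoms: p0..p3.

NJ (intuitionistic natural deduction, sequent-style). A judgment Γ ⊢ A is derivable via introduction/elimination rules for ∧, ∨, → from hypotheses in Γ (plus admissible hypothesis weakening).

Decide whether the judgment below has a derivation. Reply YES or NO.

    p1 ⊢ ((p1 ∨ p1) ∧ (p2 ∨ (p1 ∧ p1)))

Derivation trace:
[∧I] p1 ⊢ ((p1 ∨ p1) ∧ (p2 ∨ (p1 ∧ p1)))
  [∨I₂] p1 ⊢ (p1 ∨ p1)
    [Ax] p1 ⊢ p1
  [∨I₂] p1 ⊢ (p2 ∨ (p1 ∧ p1))
    [∧I] p1 ⊢ (p1 ∧ p1)
      [Ax] p1 ⊢ p1
      [Ax] p1 ⊢ p1

Result: YES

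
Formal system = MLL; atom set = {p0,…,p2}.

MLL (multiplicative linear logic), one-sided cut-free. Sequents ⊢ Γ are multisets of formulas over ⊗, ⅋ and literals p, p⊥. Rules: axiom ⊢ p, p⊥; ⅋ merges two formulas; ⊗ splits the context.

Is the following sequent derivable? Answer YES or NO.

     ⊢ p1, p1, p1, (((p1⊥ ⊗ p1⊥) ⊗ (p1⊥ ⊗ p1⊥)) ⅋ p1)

Derivation (root first):
[⅋]  ⊢ p1, p1, p1, (((p1⊥ ⊗ p1⊥) ⊗ (p1⊥ ⊗ p1⊥)) ⅋ p1)
  [⊗]  ⊢ p1, p1, p1, p1, ((p1⊥ ⊗ p1⊥) ⊗ (p1⊥ ⊗ p1⊥))
    [⊗]  ⊢ p1, p1, (p1⊥ ⊗ p1⊥)
      [Ax]  ⊢ p1, p1⊥
      [Ax]  ⊢ p1, p1⊥
    [⊗]  ⊢ p1, p1, (p1⊥ ⊗ p1⊥)
      [Ax]  ⊢ p1, p1⊥
      [Ax]  ⊢ p1, p1⊥

Result: YES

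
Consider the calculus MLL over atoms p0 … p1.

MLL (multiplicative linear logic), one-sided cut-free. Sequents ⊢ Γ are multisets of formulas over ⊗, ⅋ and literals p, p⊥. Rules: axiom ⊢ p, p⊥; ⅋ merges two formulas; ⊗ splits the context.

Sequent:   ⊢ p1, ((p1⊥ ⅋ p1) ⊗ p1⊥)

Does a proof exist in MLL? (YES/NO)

Derivation (root first):
[⊗]  ⊢ p1, ((p1⊥ ⅋ p1) ⊗ p1⊥)
  [⅋]  ⊢ (p1⊥ ⅋ p1)
    [Ax]  ⊢ p1, p1⊥
  [Ax]  ⊢ p1, p1⊥

Result: YES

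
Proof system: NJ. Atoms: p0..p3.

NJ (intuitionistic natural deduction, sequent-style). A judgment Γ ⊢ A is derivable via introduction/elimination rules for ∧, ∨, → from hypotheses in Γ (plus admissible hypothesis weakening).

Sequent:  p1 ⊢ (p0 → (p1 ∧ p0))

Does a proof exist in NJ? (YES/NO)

Proof tree:
[→I] p1 ⊢ (p0 → (p1 ∧ p0))
  [∧I] p1, p0 ⊢ (p1 ∧ p0)
    [Ax] p1 ⊢ p1
    [Ax] p0 ⊢ p0

Result: YES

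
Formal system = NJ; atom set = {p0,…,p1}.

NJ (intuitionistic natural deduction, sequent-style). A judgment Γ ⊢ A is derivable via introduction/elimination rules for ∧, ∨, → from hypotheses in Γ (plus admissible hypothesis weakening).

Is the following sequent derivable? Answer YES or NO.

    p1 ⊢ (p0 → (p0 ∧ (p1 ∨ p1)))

Derivation trace:
[→I] p1 ⊢ (p0 → (p0 ∧ (p1 ∨ p1)))
  [∧I] p1, p0 ⊢ (p0 ∧ (p1 ∨ p1))
    [Ax] p0 ⊢ p0
    [∨I₁] p1 ⊢ (p1 ∨ p1)
      [Ax] p1 ⊢ p1

Result: YES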